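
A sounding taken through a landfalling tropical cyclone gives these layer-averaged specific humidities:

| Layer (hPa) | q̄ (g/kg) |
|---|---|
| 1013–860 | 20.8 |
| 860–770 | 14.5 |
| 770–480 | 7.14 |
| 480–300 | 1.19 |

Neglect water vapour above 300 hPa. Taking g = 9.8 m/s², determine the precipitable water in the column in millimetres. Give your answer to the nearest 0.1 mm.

PW ≈ 69.1 mm

Precipitable water is the column-integrated vapour mass per unit area: PW = (1/g) Σ q̄ Δp, with q in kg/kg and Δp in Pa (1 kg/m² of water = 1 mm).
Layer 1013–860 hPa: Δp = 153 hPa = 15300 Pa, q̄ = 0.0208 kg/kg → 0.0208 × 15300 / 9.8 = 32.47 mm
Layer 860–770 hPa: Δp = 90 hPa = 9000 Pa, q̄ = 0.0145 kg/kg → 0.0145 × 9000 / 9.8 = 13.32 mm
Layer 770–480 hPa: Δp = 290 hPa = 29000 Pa, q̄ = 0.00714 kg/kg → 0.00714 × 29000 / 9.8 = 21.13 mm
Layer 480–300 hPa: Δp = 180 hPa = 18000 Pa, q̄ = 0.00119 kg/kg → 0.00119 × 18000 / 9.8 = 2.19 mm
PW = 32.47 + 13.32 + 21.13 + 2.19 = 69.11 ≈ 69.1 mm.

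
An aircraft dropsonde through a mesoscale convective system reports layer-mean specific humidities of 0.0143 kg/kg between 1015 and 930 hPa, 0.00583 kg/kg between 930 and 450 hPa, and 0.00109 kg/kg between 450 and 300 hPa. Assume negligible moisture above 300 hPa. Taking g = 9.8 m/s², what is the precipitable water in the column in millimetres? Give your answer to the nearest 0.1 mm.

PW ≈ 42.6 mm

Precipitable water is the column-integrated vapour mass per unit area: PW = (1/g) Σ q̄ Δp, with q in kg/kg and Δp in Pa (1 kg/m² of water = 1 mm).
Layer 1015–930 hPa: Δp = 85 hPa = 8500 Pa, q̄ = 0.0143 kg/kg → 0.0143 × 8500 / 9.8 = 12.40 mm
Layer 930–450 hPa: Δp = 480 hPa = 48000 Pa, q̄ = 0.00583 kg/kg → 0.00583 × 48000 / 9.8 = 28.56 mm
Layer 450–300 hPa: Δp = 150 hPa = 15000 Pa, q̄ = 0.00109 kg/kg → 0.00109 × 15000 / 9.8 = 1.67 mm
PW = 12.40 + 28.56 + 1.67 = 42.63 ≈ 42.6 mm.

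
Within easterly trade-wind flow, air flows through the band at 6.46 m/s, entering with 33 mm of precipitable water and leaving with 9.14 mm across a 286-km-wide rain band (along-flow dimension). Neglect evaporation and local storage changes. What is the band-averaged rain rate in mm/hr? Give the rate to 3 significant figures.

R ≈ 1.94 mm/hr

Column moisture flux per unit crosswind length is F = V × PW.
Inflow: F_in = 6.46 × 33 = 213.18 mm·m/s
Outflow: F_out = 6.46 × 9.14 = 59.0444 mm·m/s
Steady-state rate R = (F_in − F_out)/L = (213.18 − 59.0444) / 286000 m = 5.389e-04 mm/s.
R = 5.389e-04 × 3600 = 1.94 mm/hr.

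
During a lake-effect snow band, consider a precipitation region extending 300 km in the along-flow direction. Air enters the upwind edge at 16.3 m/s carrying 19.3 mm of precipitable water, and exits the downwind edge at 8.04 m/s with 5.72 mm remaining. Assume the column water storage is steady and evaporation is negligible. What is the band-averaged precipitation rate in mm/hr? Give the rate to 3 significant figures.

Column moisture flux per unit crosswind length is F = V × PW.
Inflow: F_in = 16.3 × 19.3 = 314.59 mm·m/s
Outflow: F_out = 8.04 × 5.72 = 45.9888 mm·m/s
Steady-state rate R = (F_in − F_out)/L = (314.59 − 45.9888) / 300000 m = 8.953e-04 mm/s.
R = 8.953e-04 × 3600 = 3.22 mm/hr.

R ≈ 3.22 mm/hr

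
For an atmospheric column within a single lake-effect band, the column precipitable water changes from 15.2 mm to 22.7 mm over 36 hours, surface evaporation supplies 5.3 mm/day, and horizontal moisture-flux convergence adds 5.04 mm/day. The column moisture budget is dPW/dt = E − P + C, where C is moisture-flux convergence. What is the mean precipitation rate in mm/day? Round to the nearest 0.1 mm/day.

P ≈ 5.3 mm/day

dPW/dt = (22.7 − 15.2) mm / (36/24 day) = +5.000 mm/day.
P = E + C − dPW/dt = 5.3 + (5.04) − (+5.000) = 5.3 mm/day.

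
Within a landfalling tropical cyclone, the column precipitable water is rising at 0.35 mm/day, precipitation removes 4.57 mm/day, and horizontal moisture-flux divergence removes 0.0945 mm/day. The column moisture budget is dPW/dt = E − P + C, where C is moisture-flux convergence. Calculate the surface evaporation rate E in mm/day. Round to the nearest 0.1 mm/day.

E ≈ 5.0 mm/day

dPW/dt = +0.35 mm/day.
E = dPW/dt + P − C = (+0.35) + 4.57 − (-0.0945) = 5.0 mm/day.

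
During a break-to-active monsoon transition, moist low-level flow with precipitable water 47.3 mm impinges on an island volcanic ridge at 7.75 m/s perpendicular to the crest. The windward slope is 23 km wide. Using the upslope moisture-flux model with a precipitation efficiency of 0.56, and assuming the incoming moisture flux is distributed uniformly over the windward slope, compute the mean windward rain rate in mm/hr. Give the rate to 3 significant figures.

R ≈ 32.1 mm/hr

Incoming column moisture flux per unit ridge length: F = V × PW = 7.75 × 47.3 = 366.575 mm·m/s.
Spread over the 23 km slope with efficiency ε = 0.56: R = ε·F/W = 0.56 × 366.575 / 23000 m = 8.925e-03 mm/s.
R = 8.925e-03 × 3600 = 32.1 mm/hr.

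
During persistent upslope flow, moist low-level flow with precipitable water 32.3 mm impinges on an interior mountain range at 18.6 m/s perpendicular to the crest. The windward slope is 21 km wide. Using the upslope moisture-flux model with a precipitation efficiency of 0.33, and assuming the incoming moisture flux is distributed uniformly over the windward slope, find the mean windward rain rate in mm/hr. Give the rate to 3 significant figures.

Incoming column moisture flux per unit ridge length: F = V × PW = 18.6 × 32.3 = 600.78 mm·m/s.
Spread over the 21 km slope with efficiency ε = 0.33: R = ε·F/W = 0.33 × 600.78 / 21000 m = 9.441e-03 mm/s.
R = 9.441e-03 × 3600 = 34.0 mm/hr.

R ≈ 34.0 mm/hr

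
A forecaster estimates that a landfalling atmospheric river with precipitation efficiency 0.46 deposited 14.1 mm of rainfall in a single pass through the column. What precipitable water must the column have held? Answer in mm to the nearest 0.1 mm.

PW ≈ 30.7 mm

PW = rainfall / ε = 14.1 / 0.46 = 30.7 mm.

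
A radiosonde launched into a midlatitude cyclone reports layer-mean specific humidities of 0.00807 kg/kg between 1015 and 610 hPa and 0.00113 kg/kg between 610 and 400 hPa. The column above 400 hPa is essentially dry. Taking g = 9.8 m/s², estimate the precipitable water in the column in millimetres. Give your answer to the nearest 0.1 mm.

PW ≈ 35.8 mm

Precipitable water is the column-integrated vapour mass per unit area: PW = (1/g) Σ q̄ Δp, with q in kg/kg and Δp in Pa (1 kg/m² of water = 1 mm).
Layer 1015–610 hPa: Δp = 405 hPa = 40500 Pa, q̄ = 0.00807 kg/kg → 0.00807 × 40500 / 9.8 = 33.35 mm
Layer 610–400 hPa: Δp = 210 hPa = 21000 Pa, q̄ = 0.00113 kg/kg → 0.00113 × 21000 / 9.8 = 2.42 mm
PW = 33.35 + 2.42 = 35.77 ≈ 35.8 mm.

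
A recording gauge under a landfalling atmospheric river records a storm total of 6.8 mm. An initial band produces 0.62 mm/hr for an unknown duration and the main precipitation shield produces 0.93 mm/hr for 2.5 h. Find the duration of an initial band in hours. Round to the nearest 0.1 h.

duration ≈ 7.2 h

Known phases: 0.93 × 2.5 = 2.325 mm.
Remaining depth = 6.8 − 2.325 = 4.475 mm.
Duration = 4.475 / 0.62 = 7.2 h.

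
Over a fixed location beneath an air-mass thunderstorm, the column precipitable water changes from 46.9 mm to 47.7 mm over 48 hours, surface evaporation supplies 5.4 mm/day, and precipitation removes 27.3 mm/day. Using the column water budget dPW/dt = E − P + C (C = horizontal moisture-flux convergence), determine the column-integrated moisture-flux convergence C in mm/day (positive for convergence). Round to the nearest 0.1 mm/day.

C ≈ 22.3 mm/day

dPW/dt = (47.7 − 46.9) mm / (48/24 day) = +0.400 mm/day.
C = dPW/dt − E + P = (+0.400) − 5.4 + 27.3 = 22.3 mm/day.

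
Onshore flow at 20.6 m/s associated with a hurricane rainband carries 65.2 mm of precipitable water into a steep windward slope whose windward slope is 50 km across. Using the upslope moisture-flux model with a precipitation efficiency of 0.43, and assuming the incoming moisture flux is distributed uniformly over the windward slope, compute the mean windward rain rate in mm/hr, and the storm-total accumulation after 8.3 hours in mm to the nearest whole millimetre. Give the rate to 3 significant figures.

R ≈ 41.6 mm/hr; total ≈ 345 mm

Incoming column moisture flux per unit ridge length: F = V × PW = 20.6 × 65.2 = 1343.12 mm·m/s.
Spread over the 50 km slope with efficiency ε = 0.43: R = ε·F/W = 0.43 × 1343.12 / 50000 m = 1.155e-02 mm/s.
R = 1.155e-02 × 3600 = 41.6 mm/hr.
Over 8.3 h: total = 41.6 × 8.3 = 345.28 ≈ 345 mm.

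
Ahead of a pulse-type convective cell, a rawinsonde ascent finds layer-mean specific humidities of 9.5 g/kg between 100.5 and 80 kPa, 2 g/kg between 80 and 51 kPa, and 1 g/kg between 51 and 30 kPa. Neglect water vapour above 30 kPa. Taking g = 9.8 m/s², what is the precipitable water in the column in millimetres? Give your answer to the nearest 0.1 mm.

Precipitable water is the column-integrated vapour mass per unit area: PW = (1/g) Σ q̄ Δp, with q in kg/kg and Δp in Pa (1 kg/m² of water = 1 mm).
Layer 100.5–80 kPa: Δp = 205 hPa = 20500 Pa, q̄ = 0.0095 kg/kg → 0.0095 × 20500 / 9.8 = 19.87 mm
Layer 80–51 kPa: Δp = 290 hPa = 29000 Pa, q̄ = 0.002 kg/kg → 0.002 × 29000 / 9.8 = 5.92 mm
Layer 51–30 kPa: Δp = 210 hPa = 21000 Pa, q̄ = 0.001 kg/kg → 0.001 × 21000 / 9.8 = 2.14 mm
PW = 19.87 + 5.92 + 2.14 = 27.93 ≈ 27.9 mm.

PW ≈ 27.9 mm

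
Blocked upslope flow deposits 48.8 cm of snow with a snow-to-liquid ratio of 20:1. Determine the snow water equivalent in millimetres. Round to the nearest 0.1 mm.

SWE = snow depth / ratio = 48.8 cm / 20 = 2.440 cm = 24.4 mm.

SWE ≈ 24.4 mm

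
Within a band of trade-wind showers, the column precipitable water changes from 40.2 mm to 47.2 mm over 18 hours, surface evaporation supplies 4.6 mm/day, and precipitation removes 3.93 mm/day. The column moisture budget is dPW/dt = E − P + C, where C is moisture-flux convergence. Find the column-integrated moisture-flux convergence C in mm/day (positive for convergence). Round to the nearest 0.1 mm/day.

dPW/dt = (47.2 − 40.2) mm / (18/24 day) = +9.333 mm/day.
C = dPW/dt − E + P = (+9.333) − 4.6 + 3.93 = 8.7 mm/day.

C ≈ 8.7 mm/day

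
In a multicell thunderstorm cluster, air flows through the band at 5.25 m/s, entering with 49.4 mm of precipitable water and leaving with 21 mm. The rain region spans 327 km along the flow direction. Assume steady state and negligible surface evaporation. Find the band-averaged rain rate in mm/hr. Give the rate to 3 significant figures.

R ≈ 1.64 mm/hr

Column moisture flux per unit crosswind length is F = V × PW.
Inflow: F_in = 5.25 × 49.4 = 259.35 mm·m/s
Outflow: F_out = 5.25 × 21 = 110.25 mm·m/s
Steady-state rate R = (F_in − F_out)/L = (259.35 − 110.25) / 327000 m = 4.560e-04 mm/s.
R = 4.560e-04 × 3600 = 1.64 mm/hr.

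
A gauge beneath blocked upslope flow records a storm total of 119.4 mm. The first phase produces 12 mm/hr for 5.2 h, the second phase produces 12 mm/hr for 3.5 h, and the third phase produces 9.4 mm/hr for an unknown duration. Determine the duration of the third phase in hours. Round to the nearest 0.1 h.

duration ≈ 1.6 h

Known phases: 12 × 5.2 + 12 × 3.5 = 62.4 + 42 = 104.4 mm.
Remaining depth = 119.4 − 104.4 = 15 mm.
Duration = 15 / 9.4 = 1.6 h.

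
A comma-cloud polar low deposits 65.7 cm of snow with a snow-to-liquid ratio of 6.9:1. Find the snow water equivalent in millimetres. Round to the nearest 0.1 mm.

SWE = snow depth / ratio = 65.7 cm / 6.9 = 9.522 cm = 95.2 mm.

SWE ≈ 95.2 mm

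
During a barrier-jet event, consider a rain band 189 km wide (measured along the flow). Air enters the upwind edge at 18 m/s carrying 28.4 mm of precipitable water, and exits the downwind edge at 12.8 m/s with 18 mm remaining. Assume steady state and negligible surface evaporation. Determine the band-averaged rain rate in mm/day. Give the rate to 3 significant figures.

R ≈ 128 mm/day

Column moisture flux per unit crosswind length is F = V × PW.
Inflow: F_in = 18 × 28.4 = 511.2 mm·m/s
Outflow: F_out = 12.8 × 18 = 230.4 mm·m/s
Steady-state rate R = (F_in − F_out)/L = (511.2 − 230.4) / 189000 m = 1.486e-03 mm/s.
R = 1.486e-03 × 3600 × 24 = 128 mm/day.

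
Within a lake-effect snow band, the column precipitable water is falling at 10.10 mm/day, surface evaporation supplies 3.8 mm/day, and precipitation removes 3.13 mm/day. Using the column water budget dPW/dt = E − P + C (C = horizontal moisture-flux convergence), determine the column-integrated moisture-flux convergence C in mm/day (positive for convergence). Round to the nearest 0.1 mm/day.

C ≈ -10.8 mm/day

dPW/dt = -10.10 mm/day.
C = dPW/dt − E + P = (-10.10) − 3.8 + 3.13 = -10.8 mm/day.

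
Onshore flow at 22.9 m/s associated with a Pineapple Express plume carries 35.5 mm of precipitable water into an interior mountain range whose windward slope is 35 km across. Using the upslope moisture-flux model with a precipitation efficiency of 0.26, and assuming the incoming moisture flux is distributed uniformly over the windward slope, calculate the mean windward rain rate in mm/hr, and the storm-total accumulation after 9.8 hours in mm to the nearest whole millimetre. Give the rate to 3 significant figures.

Incoming column moisture flux per unit ridge length: F = V × PW = 22.9 × 35.5 = 812.95 mm·m/s.
Spread over the 35 km slope with efficiency ε = 0.26: R = ε·F/W = 0.26 × 812.95 / 35000 m = 6.039e-03 mm/s.
R = 6.039e-03 × 3600 = 21.7 mm/hr.
Over 9.8 h: total = 21.7 × 9.8 = 212.66 ≈ 213 mm.

R ≈ 21.7 mm/hr; total ≈ 213 mm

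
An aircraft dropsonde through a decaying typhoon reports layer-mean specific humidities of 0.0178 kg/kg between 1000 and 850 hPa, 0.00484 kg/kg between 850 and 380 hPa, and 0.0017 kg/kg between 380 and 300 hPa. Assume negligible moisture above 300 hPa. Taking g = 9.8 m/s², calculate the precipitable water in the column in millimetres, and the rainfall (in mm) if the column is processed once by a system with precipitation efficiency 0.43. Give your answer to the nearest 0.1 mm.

Precipitable water is the column-integrated vapour mass per unit area: PW = (1/g) Σ q̄ Δp, with q in kg/kg and Δp in Pa (1 kg/m² of water = 1 mm).
Layer 1000–850 hPa: Δp = 150 hPa = 15000 Pa, q̄ = 0.0178 kg/kg → 0.0178 × 15000 / 9.8 = 27.24 mm
Layer 850–380 hPa: Δp = 470 hPa = 47000 Pa, q̄ = 0.00484 kg/kg → 0.00484 × 47000 / 9.8 = 23.21 mm
Layer 380–300 hPa: Δp = 80 hPa = 8000 Pa, q̄ = 0.0017 kg/kg → 0.0017 × 8000 / 9.8 = 1.39 mm
PW = 27.24 + 23.21 + 1.39 = 51.84 ≈ 51.8 mm.
Rainfall = ε × PW = 0.43 × 51.8 = 22.3 mm.

PW ≈ 51.8 mm; rainfall ≈ 22.3 mm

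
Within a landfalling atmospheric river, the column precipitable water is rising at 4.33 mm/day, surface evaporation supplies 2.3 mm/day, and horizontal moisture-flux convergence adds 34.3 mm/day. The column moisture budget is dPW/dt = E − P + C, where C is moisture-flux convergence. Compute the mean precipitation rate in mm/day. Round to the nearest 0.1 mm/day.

dPW/dt = +4.33 mm/day.
P = E + C − dPW/dt = 2.3 + (34.3) − (+4.33) = 32.3 mm/day.

P ≈ 32.3 mm/day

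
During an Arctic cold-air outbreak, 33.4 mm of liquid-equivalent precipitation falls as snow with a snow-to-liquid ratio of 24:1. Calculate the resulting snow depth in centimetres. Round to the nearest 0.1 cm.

snow depth ≈ 80.2 cm

Snow depth = liquid × ratio = 33.4 mm × 24 = 801.6 mm = 80.2 cm.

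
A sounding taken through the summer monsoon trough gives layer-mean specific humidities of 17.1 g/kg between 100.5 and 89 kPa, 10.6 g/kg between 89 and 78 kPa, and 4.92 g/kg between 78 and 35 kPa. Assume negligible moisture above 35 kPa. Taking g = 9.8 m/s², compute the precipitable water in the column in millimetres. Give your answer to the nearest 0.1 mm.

Precipitable water is the column-integrated vapour mass per unit area: PW = (1/g) Σ q̄ Δp, with q in kg/kg and Δp in Pa (1 kg/m² of water = 1 mm).
Layer 100.5–89 kPa: Δp = 115 hPa = 11500 Pa, q̄ = 0.0171 kg/kg → 0.0171 × 11500 / 9.8 = 20.07 mm
Layer 89–78 kPa: Δp = 110 hPa = 11000 Pa, q̄ = 0.0106 kg/kg → 0.0106 × 11000 / 9.8 = 11.90 mm
Layer 78–35 kPa: Δp = 430 hPa = 43000 Pa, q̄ = 0.00492 kg/kg → 0.00492 × 43000 / 9.8 = 21.59 mm
PW = 20.07 + 11.90 + 21.59 = 53.56 ≈ 53.6 mm.

PW ≈ 53.6 mm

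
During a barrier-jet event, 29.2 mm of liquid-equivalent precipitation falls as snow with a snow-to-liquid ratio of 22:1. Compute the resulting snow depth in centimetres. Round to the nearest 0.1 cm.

Snow depth = liquid × ratio = 29.2 mm × 22 = 642.4 mm = 64.2 cm.

snow depth ≈ 64.2 cm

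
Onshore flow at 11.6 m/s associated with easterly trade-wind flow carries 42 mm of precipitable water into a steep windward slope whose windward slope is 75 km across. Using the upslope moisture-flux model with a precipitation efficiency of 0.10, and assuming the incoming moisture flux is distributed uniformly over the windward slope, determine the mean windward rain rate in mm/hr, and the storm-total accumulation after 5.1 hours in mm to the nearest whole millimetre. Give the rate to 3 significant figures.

R ≈ 2.34 mm/hr; total ≈ 12 mm

Incoming column moisture flux per unit ridge length: F = V × PW = 11.6 × 42 = 487.2 mm·m/s.
Spread over the 75 km slope with efficiency ε = 0.10: R = ε·F/W = 0.10 × 487.2 / 75000 m = 6.496e-04 mm/s.
R = 6.496e-04 × 3600 = 2.34 mm/hr.
Over 5.1 h: total = 2.34 × 5.1 = 11.934 ≈ 12 mm.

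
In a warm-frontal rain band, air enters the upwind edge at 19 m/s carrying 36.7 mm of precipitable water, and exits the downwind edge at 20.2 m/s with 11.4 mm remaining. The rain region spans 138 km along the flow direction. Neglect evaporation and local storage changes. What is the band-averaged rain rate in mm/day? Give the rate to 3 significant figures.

R ≈ 292 mm/day

Column moisture flux per unit crosswind length is F = V × PW.
Inflow: F_in = 19 × 36.7 = 697.3 mm·m/s
Outflow: F_out = 20.2 × 11.4 = 230.28 mm·m/s
Steady-state rate R = (F_in − F_out)/L = (697.3 − 230.28) / 138000 m = 3.384e-03 mm/s.
R = 3.384e-03 × 3600 × 24 = 292 mm/day.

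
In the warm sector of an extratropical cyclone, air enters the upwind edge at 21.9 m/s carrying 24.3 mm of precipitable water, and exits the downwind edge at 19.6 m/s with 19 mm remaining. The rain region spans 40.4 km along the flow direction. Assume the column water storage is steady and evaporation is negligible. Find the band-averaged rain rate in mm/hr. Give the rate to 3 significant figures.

R ≈ 14.2 mm/hr

Column moisture flux per unit crosswind length is F = V × PW.
Inflow: F_in = 21.9 × 24.3 = 532.17 mm·m/s
Outflow: F_out = 19.6 × 19 = 372.4 mm·m/s
Steady-state rate R = (F_in − F_out)/L = (532.17 − 372.4) / 40400 m = 3.955e-03 mm/s.
R = 3.955e-03 × 3600 = 14.2 mm/hr.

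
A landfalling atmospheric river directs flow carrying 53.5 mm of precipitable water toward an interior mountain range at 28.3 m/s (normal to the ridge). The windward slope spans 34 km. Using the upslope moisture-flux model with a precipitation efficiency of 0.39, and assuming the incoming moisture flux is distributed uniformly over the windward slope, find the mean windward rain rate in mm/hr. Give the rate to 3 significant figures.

Incoming column moisture flux per unit ridge length: F = V × PW = 28.3 × 53.5 = 1514.05 mm·m/s.
Spread over the 34 km slope with efficiency ε = 0.39: R = ε·F/W = 0.39 × 1514.05 / 34000 m = 1.737e-02 mm/s.
R = 1.737e-02 × 3600 = 62.5 mm/hr.

R ≈ 62.5 mm/hr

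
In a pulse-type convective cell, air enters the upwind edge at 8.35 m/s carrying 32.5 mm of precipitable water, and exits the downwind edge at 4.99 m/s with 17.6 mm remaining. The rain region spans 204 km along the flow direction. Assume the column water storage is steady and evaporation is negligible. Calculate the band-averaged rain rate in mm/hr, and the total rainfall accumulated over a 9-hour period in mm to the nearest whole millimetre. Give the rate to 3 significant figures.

R ≈ 3.24 mm/hr; total ≈ 29 mm

Column moisture flux per unit crosswind length is F = V × PW.
Inflow: F_in = 8.35 × 32.5 = 271.375 mm·m/s
Outflow: F_out = 4.99 × 17.6 = 87.824 mm·m/s
Steady-state rate R = (F_in − F_out)/L = (271.375 − 87.824) / 204000 m = 8.998e-04 mm/s.
R = 8.998e-04 × 3600 = 3.24 mm/hr.
Over 9 h: total = 3.24 × 9 = 29.16 ≈ 29 mm.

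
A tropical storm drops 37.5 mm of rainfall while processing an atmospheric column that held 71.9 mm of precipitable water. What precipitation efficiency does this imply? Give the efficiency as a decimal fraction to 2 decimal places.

ε = rainfall / PW = 37.5 / 71.9 = 0.52.

ε ≈ 0.52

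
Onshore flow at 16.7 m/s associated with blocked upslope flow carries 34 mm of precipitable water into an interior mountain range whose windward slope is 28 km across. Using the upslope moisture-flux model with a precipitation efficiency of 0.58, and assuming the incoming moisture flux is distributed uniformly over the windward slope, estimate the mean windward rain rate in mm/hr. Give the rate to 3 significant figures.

Incoming column moisture flux per unit ridge length: F = V × PW = 16.7 × 34 = 567.8 mm·m/s.
Spread over the 28 km slope with efficiency ε = 0.58: R = ε·F/W = 0.58 × 567.8 / 28000 m = 1.176e-02 mm/s.
R = 1.176e-02 × 3600 = 42.3 mm/hr.

R ≈ 42.3 mm/hr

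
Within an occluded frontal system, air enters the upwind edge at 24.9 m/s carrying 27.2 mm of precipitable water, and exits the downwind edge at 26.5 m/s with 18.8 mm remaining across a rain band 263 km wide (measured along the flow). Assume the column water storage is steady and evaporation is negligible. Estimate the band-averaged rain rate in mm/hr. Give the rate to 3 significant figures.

Column moisture flux per unit crosswind length is F = V × PW.
Inflow: F_in = 24.9 × 27.2 = 677.28 mm·m/s
Outflow: F_out = 26.5 × 18.8 = 498.2 mm·m/s
Steady-state rate R = (F_in − F_out)/L = (677.28 − 498.2) / 263000 m = 6.809e-04 mm/s.
R = 6.809e-04 × 3600 = 2.45 mm/hr.

R ≈ 2.45 mm/hr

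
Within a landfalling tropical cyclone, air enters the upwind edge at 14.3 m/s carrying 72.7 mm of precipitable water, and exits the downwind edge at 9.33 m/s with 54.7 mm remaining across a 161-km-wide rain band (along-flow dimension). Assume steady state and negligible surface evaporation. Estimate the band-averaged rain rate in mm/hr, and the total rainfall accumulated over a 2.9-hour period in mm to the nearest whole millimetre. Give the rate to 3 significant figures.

R ≈ 11.8 mm/hr; total ≈ 34 mm

Column moisture flux per unit crosswind length is F = V × PW.
Inflow: F_in = 14.3 × 72.7 = 1039.61 mm·m/s
Outflow: F_out = 9.33 × 54.7 = 510.351 mm·m/s
Steady-state rate R = (F_in − F_out)/L = (1039.61 − 510.351) / 161000 m = 3.287e-03 mm/s.
R = 3.287e-03 × 3600 = 11.8 mm/hr.
Over 2.9 h: total = 11.8 × 2.9 = 34.22 ≈ 34 mm.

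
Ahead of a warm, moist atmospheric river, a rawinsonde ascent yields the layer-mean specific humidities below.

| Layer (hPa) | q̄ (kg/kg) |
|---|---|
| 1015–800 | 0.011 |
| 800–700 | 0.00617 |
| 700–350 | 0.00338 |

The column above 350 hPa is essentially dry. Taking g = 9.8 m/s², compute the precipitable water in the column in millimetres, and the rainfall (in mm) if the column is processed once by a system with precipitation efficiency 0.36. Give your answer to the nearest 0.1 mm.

Precipitable water is the column-integrated vapour mass per unit area: PW = (1/g) Σ q̄ Δp, with q in kg/kg and Δp in Pa (1 kg/m² of water = 1 mm).
Layer 1015–800 hPa: Δp = 215 hPa = 21500 Pa, q̄ = 0.011 kg/kg → 0.011 × 21500 / 9.8 = 24.13 mm
Layer 800–700 hPa: Δp = 100 hPa = 10000 Pa, q̄ = 0.00617 kg/kg → 0.00617 × 10000 / 9.8 = 6.30 mm
Layer 700–350 hPa: Δp = 350 hPa = 35000 Pa, q̄ = 0.00338 kg/kg → 0.00338 × 35000 / 9.8 = 12.07 mm
PW = 24.13 + 6.30 + 12.07 = 42.50 ≈ 42.5 mm.
Rainfall = ε × PW = 0.36 × 42.5 = 15.3 mm.

PW ≈ 42.5 mm; rainfall ≈ 15.3 mm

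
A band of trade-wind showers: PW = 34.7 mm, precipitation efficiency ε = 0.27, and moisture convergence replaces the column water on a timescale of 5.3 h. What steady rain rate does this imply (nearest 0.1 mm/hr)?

Each overturning extracts ε × PW = 0.27 × 34.7 = 9.369 mm.
Rate = ε·PW / τ = 9.369 / 5.3 h = 1.8 mm/hr.

R ≈ 1.8 mm/hr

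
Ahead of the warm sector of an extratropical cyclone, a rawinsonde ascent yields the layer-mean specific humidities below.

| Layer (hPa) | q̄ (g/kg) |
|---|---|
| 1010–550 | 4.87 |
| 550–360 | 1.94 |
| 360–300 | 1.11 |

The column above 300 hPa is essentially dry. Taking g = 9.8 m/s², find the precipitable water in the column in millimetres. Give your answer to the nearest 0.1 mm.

PW ≈ 27.3 mm

Precipitable water is the column-integrated vapour mass per unit area: PW = (1/g) Σ q̄ Δp, with q in kg/kg and Δp in Pa (1 kg/m² of water = 1 mm).
Layer 1010–550 hPa: Δp = 460 hPa = 46000 Pa, q̄ = 0.00487 kg/kg → 0.00487 × 46000 / 9.8 = 22.86 mm
Layer 550–360 hPa: Δp = 190 hPa = 19000 Pa, q̄ = 0.00194 kg/kg → 0.00194 × 19000 / 9.8 = 3.76 mm
Layer 360–300 hPa: Δp = 60 hPa = 6000 Pa, q̄ = 0.00111 kg/kg → 0.00111 × 6000 / 9.8 = 0.68 mm
PW = 22.86 + 3.76 + 0.68 = 27.30 ≈ 27.3 mm.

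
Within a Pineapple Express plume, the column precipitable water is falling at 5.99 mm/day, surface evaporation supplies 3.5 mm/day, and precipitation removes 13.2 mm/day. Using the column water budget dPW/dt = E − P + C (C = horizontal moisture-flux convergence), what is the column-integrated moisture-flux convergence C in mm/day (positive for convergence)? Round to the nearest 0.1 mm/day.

C ≈ 3.7 mm/day

dPW/dt = -5.99 mm/day.
C = dPW/dt − E + P = (-5.99) − 3.5 + 13.2 = 3.7 mm/day.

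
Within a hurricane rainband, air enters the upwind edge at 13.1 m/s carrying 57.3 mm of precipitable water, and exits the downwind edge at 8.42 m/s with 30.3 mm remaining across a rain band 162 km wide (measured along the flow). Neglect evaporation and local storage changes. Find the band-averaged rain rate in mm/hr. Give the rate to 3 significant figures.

Column moisture flux per unit crosswind length is F = V × PW.
Inflow: F_in = 13.1 × 57.3 = 750.63 mm·m/s
Outflow: F_out = 8.42 × 30.3 = 255.126 mm·m/s
Steady-state rate R = (F_in − F_out)/L = (750.63 − 255.126) / 162000 m = 3.059e-03 mm/s.
R = 3.059e-03 × 3600 = 11.0 mm/hr.

R ≈ 11.0 mm/hr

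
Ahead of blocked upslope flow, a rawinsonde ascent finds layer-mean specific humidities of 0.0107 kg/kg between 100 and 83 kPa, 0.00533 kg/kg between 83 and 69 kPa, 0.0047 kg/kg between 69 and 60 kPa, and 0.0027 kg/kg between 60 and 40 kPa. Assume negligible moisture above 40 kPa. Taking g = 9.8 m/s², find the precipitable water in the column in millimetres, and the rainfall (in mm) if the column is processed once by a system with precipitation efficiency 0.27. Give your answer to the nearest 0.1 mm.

Precipitable water is the column-integrated vapour mass per unit area: PW = (1/g) Σ q̄ Δp, with q in kg/kg and Δp in Pa (1 kg/m² of water = 1 mm).
Layer 100–83 kPa: Δp = 170 hPa = 17000 Pa, q̄ = 0.0107 kg/kg → 0.0107 × 17000 / 9.8 = 18.56 mm
Layer 83–69 kPa: Δp = 140 hPa = 14000 Pa, q̄ = 0.00533 kg/kg → 0.00533 × 14000 / 9.8 = 7.61 mm
Layer 69–60 kPa: Δp = 90 hPa = 9000 Pa, q̄ = 0.0047 kg/kg → 0.0047 × 9000 / 9.8 = 4.32 mm
Layer 60–40 kPa: Δp = 200 hPa = 20000 Pa, q̄ = 0.0027 kg/kg → 0.0027 × 20000 / 9.8 = 5.51 mm
PW = 18.56 + 7.61 + 4.32 + 5.51 = 36.00 ≈ 36.0 mm.
Rainfall = ε × PW = 0.27 × 36.0 = 9.7 mm.

PW ≈ 36.0 mm; rainfall ≈ 9.7 mm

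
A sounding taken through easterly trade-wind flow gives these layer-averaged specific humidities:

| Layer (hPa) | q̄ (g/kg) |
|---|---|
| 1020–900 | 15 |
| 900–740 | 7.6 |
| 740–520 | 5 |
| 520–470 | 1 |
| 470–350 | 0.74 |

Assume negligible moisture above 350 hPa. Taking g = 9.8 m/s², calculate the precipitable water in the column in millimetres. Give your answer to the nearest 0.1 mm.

Precipitable water is the column-integrated vapour mass per unit area: PW = (1/g) Σ q̄ Δp, with q in kg/kg and Δp in Pa (1 kg/m² of water = 1 mm).
Layer 1020–900 hPa: Δp = 120 hPa = 12000 Pa, q̄ = 0.015 kg/kg → 0.015 × 12000 / 9.8 = 18.37 mm
Layer 900–740 hPa: Δp = 160 hPa = 16000 Pa, q̄ = 0.0076 kg/kg → 0.0076 × 16000 / 9.8 = 12.41 mm
Layer 740–520 hPa: Δp = 220 hPa = 22000 Pa, q̄ = 0.005 kg/kg → 0.005 × 22000 / 9.8 = 11.22 mm
Layer 520–470 hPa: Δp = 50 hPa = 5000 Pa, q̄ = 0.001 kg/kg → 0.001 × 5000 / 9.8 = 0.51 mm
Layer 470–350 hPa: Δp = 120 hPa = 12000 Pa, q̄ = 0.00074 kg/kg → 0.00074 × 12000 / 9.8 = 0.91 mm
PW = 18.37 + 12.41 + 11.22 + 0.51 + 0.91 = 43.42 ≈ 43.4 mm.

PW ≈ 43.4 mm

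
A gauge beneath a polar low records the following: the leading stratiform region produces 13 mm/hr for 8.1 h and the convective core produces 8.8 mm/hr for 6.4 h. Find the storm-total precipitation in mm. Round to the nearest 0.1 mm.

Total = Σ Rᵢ Δtᵢ = 13 × 8.1 + 8.8 × 6.4
      = 105.3 + 56.32 = 161.6 mm.

total ≈ 161.6 mm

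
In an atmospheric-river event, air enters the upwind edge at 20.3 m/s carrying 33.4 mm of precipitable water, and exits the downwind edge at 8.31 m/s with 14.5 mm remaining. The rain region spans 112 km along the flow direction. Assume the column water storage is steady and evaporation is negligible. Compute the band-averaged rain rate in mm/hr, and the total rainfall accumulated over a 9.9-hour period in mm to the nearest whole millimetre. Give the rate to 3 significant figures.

Column moisture flux per unit crosswind length is F = V × PW.
Inflow: F_in = 20.3 × 33.4 = 678.02 mm·m/s
Outflow: F_out = 8.31 × 14.5 = 120.495 mm·m/s
Steady-state rate R = (F_in − F_out)/L = (678.02 − 120.495) / 112000 m = 4.978e-03 mm/s.
R = 4.978e-03 × 3600 = 17.9 mm/hr.
Over 9.9 h: total = 17.9 × 9.9 = 177.21 ≈ 177 mm.

R ≈ 17.9 mm/hr; total ≈ 177 mm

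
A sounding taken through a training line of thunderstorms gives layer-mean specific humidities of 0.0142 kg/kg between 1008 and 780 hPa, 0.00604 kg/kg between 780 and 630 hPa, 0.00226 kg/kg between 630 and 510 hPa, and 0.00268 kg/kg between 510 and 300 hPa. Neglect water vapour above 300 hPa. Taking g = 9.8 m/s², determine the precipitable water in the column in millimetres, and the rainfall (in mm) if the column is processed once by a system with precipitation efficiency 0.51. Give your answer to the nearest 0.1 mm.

Precipitable water is the column-integrated vapour mass per unit area: PW = (1/g) Σ q̄ Δp, with q in kg/kg and Δp in Pa (1 kg/m² of water = 1 mm).
Layer 1008–780 hPa: Δp = 228 hPa = 22800 Pa, q̄ = 0.0142 kg/kg → 0.0142 × 22800 / 9.8 = 33.04 mm
Layer 780–630 hPa: Δp = 150 hPa = 15000 Pa, q̄ = 0.00604 kg/kg → 0.00604 × 15000 / 9.8 = 9.24 mm
Layer 630–510 hPa: Δp = 120 hPa = 12000 Pa, q̄ = 0.00226 kg/kg → 0.00226 × 12000 / 9.8 = 2.77 mm
Layer 510–300 hPa: Δp = 210 hPa = 21000 Pa, q̄ = 0.00268 kg/kg → 0.00268 × 21000 / 9.8 = 5.74 mm
PW = 33.04 + 9.24 + 2.77 + 5.74 = 50.79 ≈ 50.8 mm.
Rainfall = ε × PW = 0.51 × 50.8 = 25.9 mm.

PW ≈ 50.8 mm; rainfall ≈ 25.9 mm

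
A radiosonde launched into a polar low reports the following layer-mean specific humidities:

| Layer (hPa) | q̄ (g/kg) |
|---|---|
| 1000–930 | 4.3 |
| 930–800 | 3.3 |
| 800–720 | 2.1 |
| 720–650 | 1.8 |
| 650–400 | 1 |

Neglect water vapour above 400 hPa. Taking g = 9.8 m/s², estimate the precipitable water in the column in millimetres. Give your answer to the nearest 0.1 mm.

PW ≈ 13.0 mm

Precipitable water is the column-integrated vapour mass per unit area: PW = (1/g) Σ q̄ Δp, with q in kg/kg and Δp in Pa (1 kg/m² of water = 1 mm).
Layer 1000–930 hPa: Δp = 70 hPa = 7000 Pa, q̄ = 0.0043 kg/kg → 0.0043 × 7000 / 9.8 = 3.07 mm
Layer 930–800 hPa: Δp = 130 hPa = 13000 Pa, q̄ = 0.0033 kg/kg → 0.0033 × 13000 / 9.8 = 4.38 mm
Layer 800–720 hPa: Δp = 80 hPa = 8000 Pa, q̄ = 0.0021 kg/kg → 0.0021 × 8000 / 9.8 = 1.71 mm
Layer 720–650 hPa: Δp = 70 hPa = 7000 Pa, q̄ = 0.0018 kg/kg → 0.0018 × 7000 / 9.8 = 1.29 mm
Layer 650–400 hPa: Δp = 250 hPa = 25000 Pa, q̄ = 0.001 kg/kg → 0.001 × 25000 / 9.8 = 2.55 mm
PW = 3.07 + 4.38 + 1.71 + 1.29 + 2.55 = 13.00 ≈ 13.0 mm.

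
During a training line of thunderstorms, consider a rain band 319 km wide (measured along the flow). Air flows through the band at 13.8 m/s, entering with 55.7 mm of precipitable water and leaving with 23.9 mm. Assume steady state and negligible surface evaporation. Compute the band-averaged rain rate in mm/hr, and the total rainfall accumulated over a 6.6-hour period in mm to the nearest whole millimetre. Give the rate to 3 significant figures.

R ≈ 4.95 mm/hr; total ≈ 33 mm

Column moisture flux per unit crosswind length is F = V × PW.
Inflow: F_in = 13.8 × 55.7 = 768.66 mm·m/s
Outflow: F_out = 13.8 × 23.9 = 329.82 mm·m/s
Steady-state rate R = (F_in − F_out)/L = (768.66 − 329.82) / 319000 m = 1.376e-03 mm/s.
R = 1.376e-03 × 3600 = 4.95 mm/hr.
Over 6.6 h: total = 4.95 × 6.6 = 32.67 ≈ 33 mm.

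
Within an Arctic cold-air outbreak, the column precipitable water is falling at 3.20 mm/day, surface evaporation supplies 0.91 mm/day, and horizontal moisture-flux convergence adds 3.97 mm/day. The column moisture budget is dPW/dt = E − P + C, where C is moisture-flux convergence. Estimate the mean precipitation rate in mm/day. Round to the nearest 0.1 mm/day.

P ≈ 8.1 mm/day

dPW/dt = -3.20 mm/day.
P = E + C − dPW/dt = 0.91 + (3.97) − (-3.20) = 8.1 mm/day.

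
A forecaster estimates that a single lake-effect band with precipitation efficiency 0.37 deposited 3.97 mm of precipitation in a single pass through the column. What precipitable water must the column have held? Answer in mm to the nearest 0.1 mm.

PW ≈ 10.7 mm

PW = precipitation / ε = 3.97 / 0.37 = 10.7 mm.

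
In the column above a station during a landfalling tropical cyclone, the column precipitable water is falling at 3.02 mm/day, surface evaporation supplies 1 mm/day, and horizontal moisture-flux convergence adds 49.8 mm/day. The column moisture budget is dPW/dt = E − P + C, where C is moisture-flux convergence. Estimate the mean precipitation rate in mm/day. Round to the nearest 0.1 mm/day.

P ≈ 53.8 mm/day

dPW/dt = -3.02 mm/day.
P = E + C − dPW/dt = 1 + (49.8) − (-3.02) = 53.8 mm/day.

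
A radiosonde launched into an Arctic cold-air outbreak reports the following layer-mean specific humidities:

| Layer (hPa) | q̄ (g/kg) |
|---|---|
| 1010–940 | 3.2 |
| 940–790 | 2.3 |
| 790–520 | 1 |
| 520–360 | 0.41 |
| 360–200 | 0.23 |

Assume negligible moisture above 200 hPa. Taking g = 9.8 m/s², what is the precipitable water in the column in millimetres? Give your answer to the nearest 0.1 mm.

PW ≈ 9.6 mm

Precipitable water is the column-integrated vapour mass per unit area: PW = (1/g) Σ q̄ Δp, with q in kg/kg and Δp in Pa (1 kg/m² of water = 1 mm).
Layer 1010–940 hPa: Δp = 70 hPa = 7000 Pa, q̄ = 0.0032 kg/kg → 0.0032 × 7000 / 9.8 = 2.29 mm
Layer 940–790 hPa: Δp = 150 hPa = 15000 Pa, q̄ = 0.0023 kg/kg → 0.0023 × 15000 / 9.8 = 3.52 mm
Layer 790–520 hPa: Δp = 270 hPa = 27000 Pa, q̄ = 0.001 kg/kg → 0.001 × 27000 / 9.8 = 2.76 mm
Layer 520–360 hPa: Δp = 160 hPa = 16000 Pa, q̄ = 0.00041 kg/kg → 0.00041 × 16000 / 9.8 = 0.67 mm
Layer 360–200 hPa: Δp = 160 hPa = 16000 Pa, q̄ = 0.00023 kg/kg → 0.00023 × 16000 / 9.8 = 0.38 mm
PW = 2.29 + 3.52 + 2.76 + 0.67 + 0.38 = 9.62 ≈ 9.6 mm.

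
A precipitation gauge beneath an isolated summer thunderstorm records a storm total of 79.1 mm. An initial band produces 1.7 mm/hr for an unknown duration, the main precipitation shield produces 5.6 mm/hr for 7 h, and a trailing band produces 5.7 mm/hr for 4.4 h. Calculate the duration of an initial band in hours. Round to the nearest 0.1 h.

duration ≈ 8.7 h

Known phases: 5.6 × 7 + 5.7 × 4.4 = 39.2 + 25.08 = 64.28 mm.
Remaining depth = 79.1 − 64.28 = 14.82 mm.
Duration = 14.82 / 1.7 = 8.7 h.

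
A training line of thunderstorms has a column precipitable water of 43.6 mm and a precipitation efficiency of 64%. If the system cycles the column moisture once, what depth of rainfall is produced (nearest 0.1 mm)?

rainfall ≈ 27.9 mm

Rainfall = ε × PW = 0.64 × 43.6 = 27.9 mm.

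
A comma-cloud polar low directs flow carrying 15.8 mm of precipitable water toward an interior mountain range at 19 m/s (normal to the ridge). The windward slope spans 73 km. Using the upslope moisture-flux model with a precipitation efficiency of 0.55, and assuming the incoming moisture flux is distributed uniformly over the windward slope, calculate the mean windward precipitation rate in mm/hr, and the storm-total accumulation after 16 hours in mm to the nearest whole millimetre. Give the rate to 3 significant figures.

Incoming column moisture flux per unit ridge length: F = V × PW = 19 × 15.8 = 300.2 mm·m/s.
Spread over the 73 km slope with efficiency ε = 0.55: R = ε·F/W = 0.55 × 300.2 / 73000 m = 2.262e-03 mm/s.
R = 2.262e-03 × 3600 = 8.14 mm/hr.
Over 16 h: total = 8.14 × 16 = 130.24 ≈ 130 mm.

R ≈ 8.14 mm/hr; total ≈ 130 mm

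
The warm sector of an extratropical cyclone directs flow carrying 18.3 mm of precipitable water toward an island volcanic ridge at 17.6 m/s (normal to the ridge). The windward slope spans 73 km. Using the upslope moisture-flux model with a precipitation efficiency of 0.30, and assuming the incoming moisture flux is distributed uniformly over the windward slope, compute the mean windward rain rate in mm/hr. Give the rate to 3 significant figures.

Incoming column moisture flux per unit ridge length: F = V × PW = 17.6 × 18.3 = 322.08 mm·m/s.
Spread over the 73 km slope with efficiency ε = 0.30: R = ε·F/W = 0.30 × 322.08 / 73000 m = 1.324e-03 mm/s.
R = 1.324e-03 × 3600 = 4.77 mm/hr.

R ≈ 4.77 mm/hr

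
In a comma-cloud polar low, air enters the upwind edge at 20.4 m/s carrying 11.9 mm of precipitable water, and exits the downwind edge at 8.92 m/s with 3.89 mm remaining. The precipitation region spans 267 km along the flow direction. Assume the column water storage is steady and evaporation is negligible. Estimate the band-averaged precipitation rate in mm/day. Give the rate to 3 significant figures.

Column moisture flux per unit crosswind length is F = V × PW.
Inflow: F_in = 20.4 × 11.9 = 242.76 mm·m/s
Outflow: F_out = 8.92 × 3.89 = 34.6988 mm·m/s
Steady-state rate R = (F_in − F_out)/L = (242.76 − 34.6988) / 267000 m = 7.793e-04 mm/s.
R = 7.793e-04 × 3600 × 24 = 67.3 mm/day.

R ≈ 67.3 mm/day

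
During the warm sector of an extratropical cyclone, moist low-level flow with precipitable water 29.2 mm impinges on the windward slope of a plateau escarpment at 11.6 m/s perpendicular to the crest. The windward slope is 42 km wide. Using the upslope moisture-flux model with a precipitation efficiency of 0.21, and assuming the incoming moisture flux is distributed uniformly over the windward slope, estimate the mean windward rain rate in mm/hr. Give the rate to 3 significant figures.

Incoming column moisture flux per unit ridge length: F = V × PW = 11.6 × 29.2 = 338.72 mm·m/s.
Spread over the 42 km slope with efficiency ε = 0.21: R = ε·F/W = 0.21 × 338.72 / 42000 m = 1.694e-03 mm/s.
R = 1.694e-03 × 3600 = 6.10 mm/hr.

R ≈ 6.10 mm/hr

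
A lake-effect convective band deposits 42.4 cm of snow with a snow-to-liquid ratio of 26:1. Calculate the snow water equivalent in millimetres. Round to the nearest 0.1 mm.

SWE = snow depth / ratio = 42.4 cm / 26 = 1.631 cm = 16.3 mm.

SWE ≈ 16.3 mm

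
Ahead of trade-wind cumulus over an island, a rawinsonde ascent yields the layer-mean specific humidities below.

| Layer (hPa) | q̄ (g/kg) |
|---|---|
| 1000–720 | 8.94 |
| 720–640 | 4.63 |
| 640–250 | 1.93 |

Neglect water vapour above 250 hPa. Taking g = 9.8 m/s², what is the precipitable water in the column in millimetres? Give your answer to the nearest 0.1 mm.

PW ≈ 37.0 mm

Precipitable water is the column-integrated vapour mass per unit area: PW = (1/g) Σ q̄ Δp, with q in kg/kg and Δp in Pa (1 kg/m² of water = 1 mm).
Layer 1000–720 hPa: Δp = 280 hPa = 28000 Pa, q̄ = 0.00894 kg/kg → 0.00894 × 28000 / 9.8 = 25.54 mm
Layer 720–640 hPa: Δp = 80 hPa = 8000 Pa, q̄ = 0.00463 kg/kg → 0.00463 × 8000 / 9.8 = 3.78 mm
Layer 640–250 hPa: Δp = 390 hPa = 39000 Pa, q̄ = 0.00193 kg/kg → 0.00193 × 39000 / 9.8 = 7.68 mm
PW = 25.54 + 3.78 + 7.68 = 37.00 ≈ 37.0 mm.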